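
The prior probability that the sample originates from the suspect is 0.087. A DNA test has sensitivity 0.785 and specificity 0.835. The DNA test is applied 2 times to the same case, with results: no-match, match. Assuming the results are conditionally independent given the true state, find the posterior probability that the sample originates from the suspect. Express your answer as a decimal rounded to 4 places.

Posterior P(H) ≈ 0.1045

With H the event that the sample originates from the suspect, the joint likelihood of the observed sequence is P(data|H) = 0.215·0.785 = 0.16878 and P(data|¬H) = 0.835·0.165 = 0.13778.
Bayes: P(H|data) = 0.087·0.16878 / (0.087·0.16878 + 0.913·0.13778) = 0.014683/0.14047 = 0.1045.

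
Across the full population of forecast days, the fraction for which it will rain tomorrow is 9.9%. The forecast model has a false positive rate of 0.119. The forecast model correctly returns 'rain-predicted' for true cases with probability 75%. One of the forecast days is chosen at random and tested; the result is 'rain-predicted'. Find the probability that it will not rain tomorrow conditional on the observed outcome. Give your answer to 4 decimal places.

Let H be the event that it will rain tomorrow. P(H) = 0.099, so P(¬H) = 0.901. With E the 'rain-predicted' result, P(E|H) = 0.75 and P(E|¬H) = 0.119.
P(E) = 0.75·0.099 + 0.119·0.901 = 0.074250 + 0.10722 = 0.18147.
By Bayes' theorem, P(H|E) = 0.074250 / 0.18147 = 0.4092. Hence P(¬H|E) = 1 − 0.4092 = 0.5908.

P(¬H | E) ≈ 0.5908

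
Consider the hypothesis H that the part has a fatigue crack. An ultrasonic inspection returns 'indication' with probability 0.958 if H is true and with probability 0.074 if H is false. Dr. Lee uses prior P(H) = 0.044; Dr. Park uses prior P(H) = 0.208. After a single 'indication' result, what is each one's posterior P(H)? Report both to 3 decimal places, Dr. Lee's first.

Dr. Lee: 0.373; Dr. Park: 0.773

The likelihood ratio for an 'indication' result is 0.958/0.074 = 12.946.
Dr. Lee: prior odds 0.044/0.956 = 0.046025; posterior odds 0.59584; posterior probability 0.373.
Dr. Park: prior odds 0.208/0.792 = 0.26263; posterior odds 3.3999; posterior probability 0.773.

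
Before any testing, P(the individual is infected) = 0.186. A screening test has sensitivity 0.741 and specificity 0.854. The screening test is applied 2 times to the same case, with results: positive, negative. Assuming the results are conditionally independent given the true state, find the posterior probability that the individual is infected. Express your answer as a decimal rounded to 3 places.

Posterior P(H) ≈ 0.260

With H the event that the individual is infected, the joint likelihood of the observed sequence is P(data|H) = 0.741·0.259 = 0.19192 and P(data|¬H) = 0.146·0.854 = 0.12468.
Bayes: P(H|data) = 0.186·0.19192 / (0.186·0.19192 + 0.814·0.12468) = 0.035697/0.13719 = 0.2602.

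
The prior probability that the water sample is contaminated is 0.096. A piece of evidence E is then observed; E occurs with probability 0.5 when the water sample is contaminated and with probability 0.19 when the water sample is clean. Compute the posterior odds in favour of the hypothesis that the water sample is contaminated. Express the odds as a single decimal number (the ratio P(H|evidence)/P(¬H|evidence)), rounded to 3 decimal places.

Posterior odds ≈ 0.279

Prior odds = 0.096/(1−0.096) = 0.10619. In log-odds, ln(0.10619) = -2.2425.
Add log likelihood ratio: ln(2.6316) = 0.96758.
Posterior log-odds = -1.2749, so posterior odds = exp(-1.2749) = 0.27946.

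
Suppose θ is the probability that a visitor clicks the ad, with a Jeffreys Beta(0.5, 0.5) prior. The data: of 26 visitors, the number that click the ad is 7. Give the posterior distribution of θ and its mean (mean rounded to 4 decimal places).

The binomial likelihood is conjugate to the Beta prior: with 7 successes and 19 failures, the posterior is Beta(0.5+7, 0.5+19) = Beta(7.5, 19.5).
Posterior mean = α/(α+β) = 7.5/27 = 0.2778.

Posterior: Beta(7.5, 19.5); mean ≈ 0.2778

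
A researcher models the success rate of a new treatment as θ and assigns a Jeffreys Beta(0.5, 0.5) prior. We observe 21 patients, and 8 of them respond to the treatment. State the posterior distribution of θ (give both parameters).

Observing 8 successes and 13 failures updates Beta(0.5, 0.5) by adding the success and failure counts to the two shape parameters: α = 0.5+8 = 8.5, β = 0.5+13 = 13.5.

Posterior: Beta(8.5, 13.5)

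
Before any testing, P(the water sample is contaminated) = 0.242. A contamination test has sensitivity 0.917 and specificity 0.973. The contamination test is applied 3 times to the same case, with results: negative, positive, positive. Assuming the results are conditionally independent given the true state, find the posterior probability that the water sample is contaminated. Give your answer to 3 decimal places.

Posterior P(H) ≈ 0.969

Let H be the event that the water sample is contaminated; start with P(H) = 0.242. P('positive'|H) = 0.917, P('positive'|¬H) = 0.027.
Update on result 1 ('negative'): P(H) ← 0.083·0.2420 / (0.083·0.2420 + 0.973·0.7580) = 0.020086/0.75762 = 0.0265.
Update on result 2 ('positive'): P(H) ← 0.917·0.0265 / (0.917·0.0265 + 0.027·0.9735) = 0.024311/0.050596 = 0.4805.
Update on result 3 ('positive'): P(H) ← 0.917·0.4805 / (0.917·0.4805 + 0.027·0.5195) = 0.44062/0.45465 = 0.9691.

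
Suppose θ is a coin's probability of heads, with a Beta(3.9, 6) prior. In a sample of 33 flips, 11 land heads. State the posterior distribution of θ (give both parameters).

The binomial likelihood is conjugate to the Beta prior: with 11 successes and 22 failures, the posterior is Beta(3.9+11, 6+22) = Beta(14.9, 28).

Posterior: Beta(14.9, 28)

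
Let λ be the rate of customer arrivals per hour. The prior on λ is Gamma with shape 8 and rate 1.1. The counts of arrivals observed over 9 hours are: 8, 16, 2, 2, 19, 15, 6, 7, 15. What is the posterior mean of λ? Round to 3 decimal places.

Posterior mean ≈ 9.703

The Poisson likelihood adds the total count to the shape and the number of exposure periods to the rate. Here ∑xᵢ = 90 and n = 9, so shape 8→98 and rate 1.1→10.1.
E[λ | data] = 98/10.1 = 9.703.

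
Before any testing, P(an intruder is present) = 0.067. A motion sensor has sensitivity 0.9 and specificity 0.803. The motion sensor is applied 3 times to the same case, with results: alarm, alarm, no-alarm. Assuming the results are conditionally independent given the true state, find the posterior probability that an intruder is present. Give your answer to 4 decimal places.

Posterior P(H) ≈ 0.1573

With H the event that an intruder is present, the joint likelihood of the observed sequence is P(data|H) = 0.9·0.9·0.1 = 0.081000 and P(data|¬H) = 0.197·0.197·0.803 = 0.031164.
Bayes: P(H|data) = 0.067·0.081000 / (0.067·0.081000 + 0.933·0.031164) = 0.0054270/0.034503 = 0.1573.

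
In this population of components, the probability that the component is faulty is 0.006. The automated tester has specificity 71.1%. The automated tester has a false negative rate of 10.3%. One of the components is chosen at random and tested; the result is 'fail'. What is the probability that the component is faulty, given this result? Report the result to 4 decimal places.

P(H | E) ≈ 0.0184

Write H for 'the component is faulty'. Prior odds H:¬H = 0.006/0.994 = 0.0060362. For the 'fail' outcome, the likelihood ratio is 0.897/0.289 = 3.1038.
Posterior odds = 0.0060362 × 3.1038 = 0.018735, so P(H|E) = 0.018735/(1+0.018735) = 0.0184.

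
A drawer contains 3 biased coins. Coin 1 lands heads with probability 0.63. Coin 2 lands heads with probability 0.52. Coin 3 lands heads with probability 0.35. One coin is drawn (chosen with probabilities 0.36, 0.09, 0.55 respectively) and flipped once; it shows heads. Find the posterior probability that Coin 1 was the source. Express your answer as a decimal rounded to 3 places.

Posterior probability ≈ 0.487

P(heads|C1) = 0.63; P(heads|C2) = 0.52; P(heads|C3) = 0.35.
Prior × likelihood for each source: 0.36·0.63=0.2268, 0.09·0.52=0.04680, 0.55·0.35=0.1925. Summing gives P(heads) = 0.46610.
P(Coin 1 | heads) = 0.2268 / 0.46610 = 0.487.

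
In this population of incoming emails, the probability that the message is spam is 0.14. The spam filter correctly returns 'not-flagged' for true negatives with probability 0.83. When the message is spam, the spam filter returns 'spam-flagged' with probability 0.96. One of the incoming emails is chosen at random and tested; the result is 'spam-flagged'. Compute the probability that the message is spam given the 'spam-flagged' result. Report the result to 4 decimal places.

P(H | E) ≈ 0.4790

Let H be the event that the message is spam. P(H) = 0.14, so P(¬H) = 0.86. With E the 'spam-flagged' result, P(E|H) = 0.96 and P(E|¬H) = 0.17.
P(E) = 0.96·0.14 + 0.17·0.86 = 0.13440 + 0.14620 = 0.28060.
By Bayes' theorem, P(H|E) = 0.13440 / 0.28060 = 0.4790.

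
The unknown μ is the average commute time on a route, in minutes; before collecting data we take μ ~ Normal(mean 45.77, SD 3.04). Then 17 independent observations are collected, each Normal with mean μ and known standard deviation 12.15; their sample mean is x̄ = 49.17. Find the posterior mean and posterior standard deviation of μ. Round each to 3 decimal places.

Prior precision 1/τ₀² = 1/3.04² = 0.108206; data precision n/σ² = 17/12.15² = 0.115159.
Posterior precision = 0.108206 + 0.115159 = 0.223365, giving posterior SD = 1/√0.223365 = 2.116.
Posterior mean = (0.108206·45.77 + 0.115159·49.17) / 0.223365 = 47.523.

Posterior mean ≈ 47.523; posterior SD ≈ 2.116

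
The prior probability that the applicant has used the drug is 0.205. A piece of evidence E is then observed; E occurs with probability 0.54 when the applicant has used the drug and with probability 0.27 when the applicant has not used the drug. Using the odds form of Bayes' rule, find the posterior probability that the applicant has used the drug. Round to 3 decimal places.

Prior odds = 0.205/(1−0.205) = 0.25786.
Likelihood ratio for E = 0.54/0.27 = 2.0000.
Posterior odds = prior odds × LR = 0.51572.
Posterior probability = odds/(1+odds) = 0.51572/1.5157 = 0.340.

Posterior probability ≈ 0.340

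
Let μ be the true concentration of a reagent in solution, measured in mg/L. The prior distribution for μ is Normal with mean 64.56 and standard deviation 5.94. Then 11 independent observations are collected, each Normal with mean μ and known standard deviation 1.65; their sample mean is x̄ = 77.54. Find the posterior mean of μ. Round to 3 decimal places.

Prior precision 1/τ₀² = 1/5.94² = 0.0283418; data precision n/σ² = 11/1.65² = 4.04040.
Posterior precision = 0.0283418 + 4.04040 = 4.06875.
Posterior mean = (0.0283418·64.56 + 4.04040·77.54) / 4.06875 = 77.450.

Posterior mean ≈ 77.450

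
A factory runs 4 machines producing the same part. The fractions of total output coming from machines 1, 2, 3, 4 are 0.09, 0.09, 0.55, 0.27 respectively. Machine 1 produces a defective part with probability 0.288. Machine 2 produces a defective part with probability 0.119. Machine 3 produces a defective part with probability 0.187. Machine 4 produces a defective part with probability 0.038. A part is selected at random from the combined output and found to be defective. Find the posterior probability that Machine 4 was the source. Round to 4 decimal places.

Posterior probability ≈ 0.0685

P(defective|M1) = 0.288; P(defective|M2) = 0.119; P(defective|M3) = 0.187; P(defective|M4) = 0.038.
Prior × likelihood for each source: 0.09·0.288=0.02592, 0.09·0.119=0.01071, 0.55·0.187=0.1029, 0.27·0.038=0.01026. Summing gives P(defective) = 0.14974.
P(Machine 4 | defective) = 0.01026 / 0.14974 = 0.0685.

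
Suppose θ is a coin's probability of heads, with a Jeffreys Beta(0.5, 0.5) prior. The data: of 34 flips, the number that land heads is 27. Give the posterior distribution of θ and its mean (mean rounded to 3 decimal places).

Posterior: Beta(27.5, 7.5); mean ≈ 0.786

Observing 27 successes and 7 failures updates Beta(0.5, 0.5) by adding the success and failure counts to the two shape parameters: α = 0.5+27 = 27.5, β = 0.5+7 = 7.5.
E[θ | data] = 27.5/(27.5+7.5) = 0.786.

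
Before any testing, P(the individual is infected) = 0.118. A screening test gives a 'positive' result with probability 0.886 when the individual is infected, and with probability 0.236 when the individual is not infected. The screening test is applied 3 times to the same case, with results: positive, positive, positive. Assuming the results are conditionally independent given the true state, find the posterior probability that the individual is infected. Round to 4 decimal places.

Posterior P(H) ≈ 0.8762

Let H be the event that the individual is infected; start with P(H) = 0.118. P('positive'|H) = 0.886, P('positive'|¬H) = 0.236.
Update on result 1 ('positive'): P(H) ← 0.886·0.1180 / (0.886·0.1180 + 0.236·0.8820) = 0.10455/0.31270 = 0.3343.
Update on result 2 ('positive'): P(H) ← 0.886·0.3343 / (0.886·0.3343 + 0.236·0.6657) = 0.29622/0.45332 = 0.6535.
Update on result 3 ('positive'): P(H) ← 0.886·0.6535 / (0.886·0.6535 + 0.236·0.3465) = 0.57896/0.66075 = 0.8762.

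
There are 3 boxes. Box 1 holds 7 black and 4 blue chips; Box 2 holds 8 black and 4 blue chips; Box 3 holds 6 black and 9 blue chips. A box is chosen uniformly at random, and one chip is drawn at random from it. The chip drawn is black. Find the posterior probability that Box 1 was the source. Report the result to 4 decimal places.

P(black|Box 1) = 0.6364; P(black|Box 2) = 0.6667; P(black|Box 3) = 0.4.
Prior × likelihood for each source: 0.333333·0.6364=0.2121, 0.333333·0.6667=0.2222, 0.333333·0.4=0.1333. Summing gives P(black) = 0.56768.
P(Box 1 | black) = 0.2121 / 0.56768 = 0.3737.

Posterior probability ≈ 0.3737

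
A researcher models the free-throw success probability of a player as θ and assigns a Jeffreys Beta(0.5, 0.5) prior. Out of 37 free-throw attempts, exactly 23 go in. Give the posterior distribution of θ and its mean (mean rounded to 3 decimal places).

Observing 23 successes and 14 failures updates Beta(0.5, 0.5) by adding the success and failure counts to the two shape parameters: α = 0.5+23 = 23.5, β = 0.5+14 = 14.5.
Posterior mean = α/(α+β) = 23.5/38 = 0.618.

Posterior: Beta(23.5, 14.5); mean ≈ 0.618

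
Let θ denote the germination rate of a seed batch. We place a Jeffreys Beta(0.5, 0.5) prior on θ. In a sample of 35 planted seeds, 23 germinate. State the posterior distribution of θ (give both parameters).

The binomial likelihood is conjugate to the Beta prior: with 23 successes and 12 failures, the posterior is Beta(0.5+23, 0.5+12) = Beta(23.5, 12.5).

Posterior: Beta(23.5, 12.5)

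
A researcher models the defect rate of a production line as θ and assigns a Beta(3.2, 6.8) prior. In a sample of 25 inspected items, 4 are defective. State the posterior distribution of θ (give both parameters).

Posterior: Beta(7.2, 27.8)

Observing 4 successes and 21 failures updates Beta(3.2, 6.8) by adding the success and failure counts to the two shape parameters: α = 3.2+4 = 7.2, β = 6.8+21 = 27.8.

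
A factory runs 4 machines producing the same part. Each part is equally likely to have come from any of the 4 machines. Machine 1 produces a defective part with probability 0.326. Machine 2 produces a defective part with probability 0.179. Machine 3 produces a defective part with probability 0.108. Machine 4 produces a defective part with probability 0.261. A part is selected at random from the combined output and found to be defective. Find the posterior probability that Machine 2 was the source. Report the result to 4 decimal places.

Tabulate prior·likelihood by source: [1] prior 0.25, lik 0.326, product 0.08150; [2] prior 0.25, lik 0.179, product 0.04475; [3] prior 0.25, lik 0.108, product 0.02700; [4] prior 0.25, lik 0.261, product 0.06525.
Normalizing constant = 0.21850; the posterior for Machine 2 is its product over the sum, 0.04475/0.21850 = 0.2048.

Posterior probability ≈ 0.2048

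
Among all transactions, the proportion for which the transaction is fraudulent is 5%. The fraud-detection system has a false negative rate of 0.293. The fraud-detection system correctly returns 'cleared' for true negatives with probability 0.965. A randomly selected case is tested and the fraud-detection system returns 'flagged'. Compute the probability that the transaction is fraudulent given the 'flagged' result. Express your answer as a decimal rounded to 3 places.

P(H | E) ≈ 0.515

Write H for 'the transaction is fraudulent'. Prior odds H:¬H = 0.05/0.95 = 0.052632. For the 'flagged' outcome, the likelihood ratio is 0.707/0.035 = 20.200.
Posterior odds = 0.052632 × 20.200 = 1.0632, so P(H|E) = 1.0632/(1+1.0632) = 0.515.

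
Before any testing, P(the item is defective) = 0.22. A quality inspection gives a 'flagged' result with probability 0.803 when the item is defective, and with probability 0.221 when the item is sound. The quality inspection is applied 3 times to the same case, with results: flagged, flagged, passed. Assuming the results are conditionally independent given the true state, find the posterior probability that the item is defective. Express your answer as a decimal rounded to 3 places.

With H the event that the item is defective, the joint likelihood of the observed sequence is P(data|H) = 0.803·0.803·0.197 = 0.12703 and P(data|¬H) = 0.221·0.221·0.779 = 0.038047.
Bayes: P(H|data) = 0.22·0.12703 / (0.22·0.12703 + 0.78·0.038047) = 0.027946/0.057623 = 0.4850.

Posterior P(H) ≈ 0.485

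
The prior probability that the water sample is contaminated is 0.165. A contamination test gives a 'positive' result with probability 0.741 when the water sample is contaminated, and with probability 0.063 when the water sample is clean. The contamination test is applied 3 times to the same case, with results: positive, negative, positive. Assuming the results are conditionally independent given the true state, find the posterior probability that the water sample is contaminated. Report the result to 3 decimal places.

Posterior P(H) ≈ 0.883

With H the event that the water sample is contaminated, the joint likelihood of the observed sequence is P(data|H) = 0.741·0.259·0.741 = 0.14221 and P(data|¬H) = 0.063·0.937·0.063 = 0.0037190.
Bayes: P(H|data) = 0.165·0.14221 / (0.165·0.14221 + 0.835·0.0037190) = 0.023465/0.026570 = 0.8831.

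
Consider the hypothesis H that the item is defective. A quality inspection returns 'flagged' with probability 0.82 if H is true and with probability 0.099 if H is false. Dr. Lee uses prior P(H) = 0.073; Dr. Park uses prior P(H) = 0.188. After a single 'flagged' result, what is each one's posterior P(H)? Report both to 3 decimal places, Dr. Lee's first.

Dr. Lee: 0.395; Dr. Park: 0.657

The likelihood ratio for a 'flagged' result is 0.82/0.099 = 8.2828.
Dr. Lee: prior odds 0.073/0.927 = 0.078749; posterior odds 0.65226; posterior probability 0.395.
Dr. Park: prior odds 0.188/0.812 = 0.23153; posterior odds 1.9177; posterior probability 0.657.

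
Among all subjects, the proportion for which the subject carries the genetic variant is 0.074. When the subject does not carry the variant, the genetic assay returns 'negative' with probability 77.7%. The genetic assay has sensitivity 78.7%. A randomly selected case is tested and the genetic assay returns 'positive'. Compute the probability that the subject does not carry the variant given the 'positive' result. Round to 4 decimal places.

Write H for 'the subject carries the genetic variant'. Prior odds H:¬H = 0.074/0.926 = 0.079914. For the 'positive' outcome, the likelihood ratio is 0.787/0.223 = 3.5291.
Posterior odds = 0.079914 × 3.5291 = 0.28203, so P(H|E) = 0.28203/(1+0.28203) = 0.2200. Then P(¬H|E) = 1 − 0.2200 = 0.7800.

P(¬H | E) ≈ 0.7800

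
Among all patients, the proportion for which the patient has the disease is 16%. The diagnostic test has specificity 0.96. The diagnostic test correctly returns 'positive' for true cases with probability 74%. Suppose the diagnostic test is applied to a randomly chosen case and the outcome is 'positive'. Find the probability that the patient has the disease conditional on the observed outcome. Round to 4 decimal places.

P(H | E) ≈ 0.7789

Write H for 'the patient has the disease'. Prior odds H:¬H = 0.16/0.84 = 0.19048. For the 'positive' outcome, the likelihood ratio is 0.74/0.04 = 18.500.
Posterior odds = 0.19048 × 18.500 = 3.5238, so P(H|E) = 3.5238/(1+3.5238) = 0.7789.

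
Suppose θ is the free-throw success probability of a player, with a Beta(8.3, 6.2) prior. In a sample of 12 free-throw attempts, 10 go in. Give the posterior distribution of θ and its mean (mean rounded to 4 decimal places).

Observing 10 successes and 2 failures updates Beta(8.3, 6.2) by adding the success and failure counts to the two shape parameters: α = 8.3+10 = 18.3, β = 6.2+2 = 8.2.
Posterior mean = α/(α+β) = 18.3/26.5 = 0.6906.

Posterior: Beta(18.3, 8.2); mean ≈ 0.6906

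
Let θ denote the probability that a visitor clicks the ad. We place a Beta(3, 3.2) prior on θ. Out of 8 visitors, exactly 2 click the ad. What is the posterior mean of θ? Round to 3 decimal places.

Posterior mean ≈ 0.352

Observing 2 successes and 6 failures updates Beta(3, 3.2) by adding the success and failure counts to the two shape parameters: α = 3+2 = 5, β = 3.2+6 = 9.2.
Posterior mean = α/(α+β) = 5/14.2 = 0.352.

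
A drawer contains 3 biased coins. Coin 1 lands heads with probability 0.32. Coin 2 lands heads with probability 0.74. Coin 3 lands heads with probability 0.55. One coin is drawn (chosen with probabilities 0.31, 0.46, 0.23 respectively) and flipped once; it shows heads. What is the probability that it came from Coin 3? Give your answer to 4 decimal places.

Tabulate prior·likelihood by source: [1] prior 0.31, lik 0.32, product 0.09920; [2] prior 0.46, lik 0.74, product 0.3404; [3] prior 0.23, lik 0.55, product 0.1265.
Normalizing constant = 0.56610; the posterior for Coin 3 is its product over the sum, 0.1265/0.56610 = 0.2235.

Posterior probability ≈ 0.2235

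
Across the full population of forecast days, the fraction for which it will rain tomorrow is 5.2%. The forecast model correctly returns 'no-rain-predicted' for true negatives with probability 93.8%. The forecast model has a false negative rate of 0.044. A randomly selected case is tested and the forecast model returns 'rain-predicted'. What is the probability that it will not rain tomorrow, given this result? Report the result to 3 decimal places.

P(¬H | E) ≈ 0.542

Let H be the event that it will rain tomorrow. P(H) = 0.052, so P(¬H) = 0.948. With E the 'rain-predicted' result, P(E|H) = 0.956 and P(E|¬H) = 0.062.
P(E) = 0.956·0.052 + 0.062·0.948 = 0.049712 + 0.058776 = 0.10849.
By Bayes' theorem, P(H|E) = 0.049712 / 0.10849 = 0.458. Hence P(¬H|E) = 1 − 0.458 = 0.542.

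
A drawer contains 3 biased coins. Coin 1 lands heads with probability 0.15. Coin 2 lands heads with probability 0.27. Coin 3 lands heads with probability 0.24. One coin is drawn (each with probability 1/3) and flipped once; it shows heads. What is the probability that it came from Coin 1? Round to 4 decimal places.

Posterior probability ≈ 0.2273

P(heads|C1) = 0.15; P(heads|C2) = 0.27; P(heads|C3) = 0.24.
Prior × likelihood for each source: 0.333333·0.15=0.05000, 0.333333·0.27=0.09000, 0.333333·0.24=0.08000. Summing gives P(heads) = 0.22000.
P(Coin 1 | heads) = 0.05000 / 0.22000 = 0.2273.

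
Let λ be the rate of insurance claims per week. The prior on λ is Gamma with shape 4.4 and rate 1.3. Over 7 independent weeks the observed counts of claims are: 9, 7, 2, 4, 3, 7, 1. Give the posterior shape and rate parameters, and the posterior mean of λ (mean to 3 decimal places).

Posterior: Gamma(shape=37.4, rate=8.3); mean ≈ 4.506

Total count ∑xᵢ = 33 over n = 7 weeks.
Gamma is conjugate to the Poisson likelihood: posterior is Gamma(shape = 4.4+33 = 37.4, rate = 1.3+7 = 8.3).
Posterior mean = shape/rate = 37.4/8.3 = 4.506.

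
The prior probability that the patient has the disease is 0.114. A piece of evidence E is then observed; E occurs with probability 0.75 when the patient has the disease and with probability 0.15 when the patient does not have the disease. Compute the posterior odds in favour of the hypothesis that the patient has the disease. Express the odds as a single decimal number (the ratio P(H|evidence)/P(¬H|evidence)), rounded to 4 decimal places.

Prior odds = 0.114/(1−0.114) = 0.12867.
Likelihood ratio for E = 0.75/0.15 = 5.0000.
Posterior odds = prior odds × LR = 0.64334.

Posterior odds ≈ 0.6433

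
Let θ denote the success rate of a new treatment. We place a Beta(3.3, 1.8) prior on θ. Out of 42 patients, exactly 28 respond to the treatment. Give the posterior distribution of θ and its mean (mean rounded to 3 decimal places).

Observing 28 successes and 14 failures updates Beta(3.3, 1.8) by adding the success and failure counts to the two shape parameters: α = 3.3+28 = 31.3, β = 1.8+14 = 15.8.
E[θ | data] = 31.3/(31.3+15.8) = 0.665.

Posterior: Beta(31.3, 15.8); mean ≈ 0.665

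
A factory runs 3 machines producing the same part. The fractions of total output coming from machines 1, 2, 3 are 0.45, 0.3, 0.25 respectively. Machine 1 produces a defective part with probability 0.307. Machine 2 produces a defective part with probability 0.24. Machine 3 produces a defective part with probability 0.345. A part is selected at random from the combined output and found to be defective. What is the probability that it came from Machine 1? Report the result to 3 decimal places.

Posterior probability ≈ 0.466

Tabulate prior·likelihood by source: [1] prior 0.45, lik 0.307, product 0.1381; [2] prior 0.3, lik 0.24, product 0.07200; [3] prior 0.25, lik 0.345, product 0.08625.
Normalizing constant = 0.29640; the posterior for Machine 1 is its product over the sum, 0.1381/0.29640 = 0.466.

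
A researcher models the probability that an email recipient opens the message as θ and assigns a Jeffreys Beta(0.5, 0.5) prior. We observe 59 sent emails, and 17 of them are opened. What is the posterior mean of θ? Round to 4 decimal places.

Observing 17 successes and 42 failures updates Beta(0.5, 0.5) by adding the success and failure counts to the two shape parameters: α = 0.5+17 = 17.5, β = 0.5+42 = 42.5.
E[θ | data] = 17.5/(17.5+42.5) = 0.2917.

Posterior mean ≈ 0.2917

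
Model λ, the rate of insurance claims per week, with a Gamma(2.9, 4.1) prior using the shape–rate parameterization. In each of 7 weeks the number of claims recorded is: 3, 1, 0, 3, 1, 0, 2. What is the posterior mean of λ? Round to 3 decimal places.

Posterior mean ≈ 1.162

Total count ∑xᵢ = 10 over n = 7 weeks.
Gamma is conjugate to the Poisson likelihood: posterior is Gamma(shape = 2.9+10 = 12.9, rate = 4.1+7 = 11.1).
E[λ | data] = 12.9/11.1 = 1.162.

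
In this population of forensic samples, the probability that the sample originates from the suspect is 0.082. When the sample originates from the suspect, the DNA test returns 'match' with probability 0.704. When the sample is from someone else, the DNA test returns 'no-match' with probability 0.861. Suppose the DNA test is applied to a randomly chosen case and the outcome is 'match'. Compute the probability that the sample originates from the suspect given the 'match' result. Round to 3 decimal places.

Write H for 'the sample originates from the suspect'. Prior odds H:¬H = 0.082/0.918 = 0.089325. For the 'match' outcome, the likelihood ratio is 0.704/0.139 = 5.0647.
Posterior odds = 0.089325 × 5.0647 = 0.45241, so P(H|E) = 0.45241/(1+0.45241) = 0.311.

P(H | E) ≈ 0.311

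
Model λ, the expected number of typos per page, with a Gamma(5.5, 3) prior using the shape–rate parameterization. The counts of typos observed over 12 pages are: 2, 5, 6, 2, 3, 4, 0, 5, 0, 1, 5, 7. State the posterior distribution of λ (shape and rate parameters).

The Poisson likelihood adds the total count to the shape and the number of exposure periods to the rate. Here ∑xᵢ = 40 and n = 12, so shape 5.5→45.5 and rate 3→15.

Posterior: Gamma(shape=45.5, rate=15)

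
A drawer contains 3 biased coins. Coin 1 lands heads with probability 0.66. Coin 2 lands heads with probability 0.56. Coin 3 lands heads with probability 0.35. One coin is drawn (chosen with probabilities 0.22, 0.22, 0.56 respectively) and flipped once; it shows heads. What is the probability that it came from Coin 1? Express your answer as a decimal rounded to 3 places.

P(heads|C1) = 0.66; P(heads|C2) = 0.56; P(heads|C3) = 0.35.
Prior × likelihood for each source: 0.22·0.66=0.1452, 0.22·0.56=0.1232, 0.56·0.35=0.1960. Summing gives P(heads) = 0.46440.
P(Coin 1 | heads) = 0.1452 / 0.46440 = 0.313.

Posterior probability ≈ 0.313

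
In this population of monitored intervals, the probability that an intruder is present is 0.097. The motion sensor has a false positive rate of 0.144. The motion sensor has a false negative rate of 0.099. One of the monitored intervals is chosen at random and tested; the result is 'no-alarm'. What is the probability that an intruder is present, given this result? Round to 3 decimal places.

Let H be the event that an intruder is present. P(H) = 0.097, so P(¬H) = 0.903. With E the 'no-alarm' result, P(E|H) = 0.099 and P(E|¬H) = 0.856.
P(E) = 0.099·0.097 + 0.856·0.903 = 0.0096030 + 0.77297 = 0.78257.
By Bayes' theorem, P(H|E) = 0.0096030 / 0.78257 = 0.012.

P(H | E) ≈ 0.012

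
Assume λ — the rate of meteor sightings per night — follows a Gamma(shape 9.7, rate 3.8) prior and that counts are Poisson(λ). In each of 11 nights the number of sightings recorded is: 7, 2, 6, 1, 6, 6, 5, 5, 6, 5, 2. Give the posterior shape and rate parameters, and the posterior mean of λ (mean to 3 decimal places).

Total count ∑xᵢ = 51 over n = 11 nights.
Gamma is conjugate to the Poisson likelihood: posterior is Gamma(shape = 9.7+51 = 60.7, rate = 3.8+11 = 14.8).
Posterior mean = shape/rate = 60.7/14.8 = 4.101.

Posterior: Gamma(shape=60.7, rate=14.8); mean ≈ 4.101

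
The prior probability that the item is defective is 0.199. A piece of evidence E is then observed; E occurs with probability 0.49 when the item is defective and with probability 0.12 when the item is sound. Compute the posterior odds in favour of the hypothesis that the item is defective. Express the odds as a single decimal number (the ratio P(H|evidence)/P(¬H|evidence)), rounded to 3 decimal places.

Prior odds = 0.199/(1−0.199) = 0.24844.
Likelihood ratio for E = 0.49/0.12 = 4.0833.
Posterior odds = prior odds × LR = 1.0145.

Posterior odds ≈ 1.014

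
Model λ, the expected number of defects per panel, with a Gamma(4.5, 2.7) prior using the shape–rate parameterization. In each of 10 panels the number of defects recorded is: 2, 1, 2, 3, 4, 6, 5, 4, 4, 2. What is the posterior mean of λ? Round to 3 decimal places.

Total count ∑xᵢ = 33 over n = 10 panels.
Gamma is conjugate to the Poisson likelihood: posterior is Gamma(shape = 4.5+33 = 37.5, rate = 2.7+10 = 12.7).
E[λ | data] = 37.5/12.7 = 2.953.

Posterior mean ≈ 2.953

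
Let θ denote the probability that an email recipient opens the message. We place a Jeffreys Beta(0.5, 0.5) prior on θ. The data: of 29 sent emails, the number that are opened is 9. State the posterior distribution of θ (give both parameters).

Posterior: Beta(9.5, 20.5)

The binomial likelihood is conjugate to the Beta prior: with 9 successes and 20 failures, the posterior is Beta(0.5+9, 0.5+20) = Beta(9.5, 20.5).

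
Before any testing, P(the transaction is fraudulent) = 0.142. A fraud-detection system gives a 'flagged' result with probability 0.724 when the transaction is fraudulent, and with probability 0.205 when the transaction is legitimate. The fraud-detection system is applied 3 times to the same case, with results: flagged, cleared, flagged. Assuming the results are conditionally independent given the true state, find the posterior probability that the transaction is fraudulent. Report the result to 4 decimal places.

With H the event that the transaction is fraudulent, the joint likelihood of the observed sequence is P(data|H) = 0.724·0.276·0.724 = 0.14467 and P(data|¬H) = 0.205·0.795·0.205 = 0.033410.
Bayes: P(H|data) = 0.142·0.14467 / (0.142·0.14467 + 0.858·0.033410) = 0.020544/0.049209 = 0.4175.

Posterior P(H) ≈ 0.4175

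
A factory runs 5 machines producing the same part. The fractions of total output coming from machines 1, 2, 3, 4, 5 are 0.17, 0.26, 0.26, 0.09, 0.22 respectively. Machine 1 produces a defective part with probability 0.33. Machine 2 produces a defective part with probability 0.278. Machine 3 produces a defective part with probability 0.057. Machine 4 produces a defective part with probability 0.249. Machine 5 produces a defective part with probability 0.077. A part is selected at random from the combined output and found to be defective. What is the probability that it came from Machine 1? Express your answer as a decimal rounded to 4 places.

Tabulate prior·likelihood by source: [1] prior 0.17, lik 0.33, product 0.05610; [2] prior 0.26, lik 0.278, product 0.07228; [3] prior 0.26, lik 0.057, product 0.01482; [4] prior 0.09, lik 0.249, product 0.02241; [5] prior 0.22, lik 0.077, product 0.01694.
Normalizing constant = 0.18255; the posterior for Machine 1 is its product over the sum, 0.05610/0.18255 = 0.3073.

Posterior probability ≈ 0.3073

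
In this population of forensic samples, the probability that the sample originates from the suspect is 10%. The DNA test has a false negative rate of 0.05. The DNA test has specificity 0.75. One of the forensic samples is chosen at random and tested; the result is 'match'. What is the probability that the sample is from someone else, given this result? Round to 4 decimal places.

Write H for 'the sample originates from the suspect'. Prior odds H:¬H = 0.1/0.9 = 0.11111. For the 'match' outcome, the likelihood ratio is 0.95/0.25 = 3.8000.
Posterior odds = 0.11111 × 3.8000 = 0.42222, so P(H|E) = 0.42222/(1+0.42222) = 0.2969. Then P(¬H|E) = 1 − 0.2969 = 0.7031.

P(¬H | E) ≈ 0.7031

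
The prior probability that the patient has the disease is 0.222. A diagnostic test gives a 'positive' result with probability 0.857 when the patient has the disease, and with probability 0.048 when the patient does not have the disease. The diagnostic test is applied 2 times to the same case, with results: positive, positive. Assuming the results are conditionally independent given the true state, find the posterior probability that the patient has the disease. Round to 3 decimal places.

Posterior P(H) ≈ 0.989

With H the event that the patient has the disease, the joint likelihood of the observed sequence is P(data|H) = 0.857·0.857 = 0.73445 and P(data|¬H) = 0.048·0.048 = 0.0023040.
Bayes: P(H|data) = 0.222·0.73445 / (0.222·0.73445 + 0.778·0.0023040) = 0.16305/0.16484 = 0.9891.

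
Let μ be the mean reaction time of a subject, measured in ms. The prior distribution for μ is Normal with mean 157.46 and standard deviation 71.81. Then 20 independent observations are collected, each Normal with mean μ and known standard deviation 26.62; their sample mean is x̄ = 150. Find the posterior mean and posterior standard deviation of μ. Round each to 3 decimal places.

Posterior mean ≈ 150.051; posterior SD ≈ 5.932

Prior precision 1/τ₀² = 1/71.81² = 0.00019392; data precision n/σ² = 20/26.62² = 0.0282237.
Posterior precision = 0.00019392 + 0.0282237 = 0.0284176, giving posterior SD = 1/√0.0284176 = 5.932.
Posterior mean = (0.00019392·157.46 + 0.0282237·150) / 0.0284176 = 150.051.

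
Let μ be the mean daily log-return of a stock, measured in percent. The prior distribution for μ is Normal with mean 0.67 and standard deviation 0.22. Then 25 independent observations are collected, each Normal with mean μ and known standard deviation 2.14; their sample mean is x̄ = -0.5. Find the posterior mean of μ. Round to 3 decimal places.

Prior precision 1/τ₀² = 1/0.22² = 20.6612; data precision n/σ² = 25/2.14² = 5.45899.
Posterior precision = 20.6612 + 5.45899 = 26.1201.
Posterior mean = (20.6612·0.67 + 5.45899·-0.5) / 26.1201 = 0.425.

Posterior mean ≈ 0.425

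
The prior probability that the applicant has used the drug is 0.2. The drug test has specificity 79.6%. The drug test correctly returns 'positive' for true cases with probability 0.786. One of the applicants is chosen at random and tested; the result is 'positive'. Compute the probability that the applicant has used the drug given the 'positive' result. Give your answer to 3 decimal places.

Let H be the event that the applicant has used the drug. P(H) = 0.2, so P(¬H) = 0.8. With E the 'positive' result, P(E|H) = 0.786 and P(E|¬H) = 0.204.
P(E) = 0.786·0.2 + 0.204·0.8 = 0.15720 + 0.16320 = 0.32040.
By Bayes' theorem, P(H|E) = 0.15720 / 0.32040 = 0.491.

P(H | E) ≈ 0.491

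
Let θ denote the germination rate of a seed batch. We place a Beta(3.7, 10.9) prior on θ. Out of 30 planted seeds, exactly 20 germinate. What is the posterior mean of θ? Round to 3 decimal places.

The binomial likelihood is conjugate to the Beta prior: with 20 successes and 10 failures, the posterior is Beta(3.7+20, 10.9+10) = Beta(23.7, 20.9).
E[θ | data] = 23.7/(23.7+20.9) = 0.531.

Posterior mean ≈ 0.531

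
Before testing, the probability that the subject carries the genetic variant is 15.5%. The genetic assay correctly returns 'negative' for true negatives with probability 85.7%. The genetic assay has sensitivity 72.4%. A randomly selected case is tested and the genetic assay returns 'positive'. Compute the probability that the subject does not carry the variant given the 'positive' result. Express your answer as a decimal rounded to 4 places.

P(¬H | E) ≈ 0.5185

Let H be the event that the subject carries the genetic variant. P(H) = 0.155, so P(¬H) = 0.845. With E the 'positive' result, P(E|H) = 0.724 and P(E|¬H) = 0.143.
P(E) = 0.724·0.155 + 0.143·0.845 = 0.11222 + 0.12083 = 0.23305.
By Bayes' theorem, P(H|E) = 0.11222 / 0.23305 = 0.4815. Hence P(¬H|E) = 1 − 0.4815 = 0.5185.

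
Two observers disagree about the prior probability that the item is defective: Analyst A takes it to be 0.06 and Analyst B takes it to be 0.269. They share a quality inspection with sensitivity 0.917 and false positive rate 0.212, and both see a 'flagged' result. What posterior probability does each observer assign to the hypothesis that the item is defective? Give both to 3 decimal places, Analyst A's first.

The likelihood ratio for a 'flagged' result is 0.917/0.212 = 4.3255.
Analyst A: prior odds 0.06/0.94 = 0.063830; posterior odds 0.27609; posterior probability 0.216.
Analyst B: prior odds 0.269/0.731 = 0.36799; posterior odds 1.5917; posterior probability 0.614.

Analyst A: 0.216; Analyst B: 0.614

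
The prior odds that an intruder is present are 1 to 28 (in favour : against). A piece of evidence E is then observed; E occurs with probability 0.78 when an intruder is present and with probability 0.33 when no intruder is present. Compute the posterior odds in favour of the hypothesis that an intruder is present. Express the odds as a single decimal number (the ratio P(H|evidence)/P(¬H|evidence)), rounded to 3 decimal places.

Prior odds = 1/28 = 0.035714. In log-odds, ln(0.035714) = -3.3322.
Add log likelihood ratio: ln(2.3636) = 0.86020.
Posterior log-odds = -2.4720, so posterior odds = exp(-2.4720) = 0.084416.

Posterior odds ≈ 0.084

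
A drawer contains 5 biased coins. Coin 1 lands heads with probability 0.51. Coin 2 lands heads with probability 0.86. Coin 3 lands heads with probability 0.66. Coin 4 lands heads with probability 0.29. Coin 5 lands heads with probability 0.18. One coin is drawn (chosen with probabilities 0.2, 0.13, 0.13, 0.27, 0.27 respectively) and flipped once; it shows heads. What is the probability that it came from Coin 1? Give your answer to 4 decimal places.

Posterior probability ≈ 0.2392

Tabulate prior·likelihood by source: [1] prior 0.2, lik 0.51, product 0.1020; [2] prior 0.13, lik 0.86, product 0.1118; [3] prior 0.13, lik 0.66, product 0.08580; [4] prior 0.27, lik 0.29, product 0.07830; [5] prior 0.27, lik 0.18, product 0.04860.
Normalizing constant = 0.42650; the posterior for Coin 1 is its product over the sum, 0.1020/0.42650 = 0.2392.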